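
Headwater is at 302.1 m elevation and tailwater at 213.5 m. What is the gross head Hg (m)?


Hg = 302.1 - 213.5 = 88.6000 m


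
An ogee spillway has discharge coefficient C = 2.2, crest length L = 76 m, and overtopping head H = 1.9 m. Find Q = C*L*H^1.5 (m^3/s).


Q = 2.2 * 76 * 1.9^1.5 = 437.8917 m^3/s


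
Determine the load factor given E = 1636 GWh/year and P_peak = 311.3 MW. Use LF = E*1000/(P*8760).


LF = 1636 * 1000 / (311.3 * 8760) = 0.5999


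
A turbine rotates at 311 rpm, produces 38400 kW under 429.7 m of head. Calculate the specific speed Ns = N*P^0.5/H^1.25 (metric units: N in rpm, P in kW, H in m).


Ns = 311 * 38400^0.5 / 429.7^1.25 = 31.1508


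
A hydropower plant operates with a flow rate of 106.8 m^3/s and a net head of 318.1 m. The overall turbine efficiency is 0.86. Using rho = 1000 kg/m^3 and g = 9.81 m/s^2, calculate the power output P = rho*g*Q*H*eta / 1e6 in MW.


P = 1000 * 9.81 * 106.8 * 318.1 * 0.86 / 1e6 = 286.6173 MW


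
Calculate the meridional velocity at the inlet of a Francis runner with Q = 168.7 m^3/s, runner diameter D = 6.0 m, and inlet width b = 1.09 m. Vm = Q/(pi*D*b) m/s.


Vm = 168.7 / (pi * 6.0 * 1.09) = 8.2108 m/s


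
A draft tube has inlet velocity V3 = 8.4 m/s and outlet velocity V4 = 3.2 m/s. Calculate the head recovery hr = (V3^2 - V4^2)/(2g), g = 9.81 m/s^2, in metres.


hr = (8.4^2 - 3.2^2) / (2*9.81) = 3.0744 m


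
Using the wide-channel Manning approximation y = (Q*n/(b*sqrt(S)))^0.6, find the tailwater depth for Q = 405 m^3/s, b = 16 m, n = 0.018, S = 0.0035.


y = (405 * 0.018 / (16 * 0.0035^0.5))^0.6 = 3.4036 m


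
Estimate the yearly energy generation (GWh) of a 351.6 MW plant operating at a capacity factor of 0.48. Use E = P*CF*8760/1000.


E = 351.6 * 0.48 * 8760 / 1000 = 1478.4077 GWh


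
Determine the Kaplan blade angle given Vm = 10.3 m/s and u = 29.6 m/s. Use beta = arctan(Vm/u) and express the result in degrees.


beta = arctan(10.3 / 29.6) = 19.1865 degrees


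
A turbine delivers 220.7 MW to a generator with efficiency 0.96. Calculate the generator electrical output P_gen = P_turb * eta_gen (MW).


P_gen = 220.7 * 0.96 = 211.8720 MW


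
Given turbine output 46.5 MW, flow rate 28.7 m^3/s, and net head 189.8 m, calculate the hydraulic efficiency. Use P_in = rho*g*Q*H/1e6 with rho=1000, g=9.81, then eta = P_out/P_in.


P_in = 1000 * 9.81 * 28.7 * 189.8 / 1e6 = 53.4376 MW
eta = 46.5 / 53.4376 = 0.8702


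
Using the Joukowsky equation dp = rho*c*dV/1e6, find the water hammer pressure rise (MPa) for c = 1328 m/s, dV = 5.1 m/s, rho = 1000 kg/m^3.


dp = 1000 * 1328 * 5.1 / 1e6 = 6.7728 MPa


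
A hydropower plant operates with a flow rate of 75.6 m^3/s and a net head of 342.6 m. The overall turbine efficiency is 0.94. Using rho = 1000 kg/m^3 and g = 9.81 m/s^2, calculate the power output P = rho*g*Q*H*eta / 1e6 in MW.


P = 1000 * 9.81 * 75.6 * 342.6 * 0.94 / 1e6 = 238.8394 MW


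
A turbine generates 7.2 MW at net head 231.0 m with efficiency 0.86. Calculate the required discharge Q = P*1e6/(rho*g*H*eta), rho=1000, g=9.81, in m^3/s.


Q = 7.2 * 1e6 / (1000 * 9.81 * 231.0 * 0.86) = 3.6945 m^3/s


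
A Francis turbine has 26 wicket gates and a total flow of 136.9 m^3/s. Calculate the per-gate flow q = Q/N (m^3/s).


q = 136.9 / 26 = 5.2654 m^3/s


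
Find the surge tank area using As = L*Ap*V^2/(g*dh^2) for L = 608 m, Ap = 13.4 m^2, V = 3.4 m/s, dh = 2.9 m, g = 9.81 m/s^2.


As = 608 * 13.4 * 3.4^2 / (9.81 * 2.9^2) = 1141.5665 m^2


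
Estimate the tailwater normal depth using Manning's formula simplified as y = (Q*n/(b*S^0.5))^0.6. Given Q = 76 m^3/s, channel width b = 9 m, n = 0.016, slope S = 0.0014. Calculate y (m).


y = (76 * 0.016 / (9 * 0.0014^0.5))^0.6 = 2.1606 m


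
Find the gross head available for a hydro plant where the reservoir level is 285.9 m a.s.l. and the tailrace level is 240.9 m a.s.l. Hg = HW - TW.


Hg = 285.9 - 240.9 = 45.0000 m


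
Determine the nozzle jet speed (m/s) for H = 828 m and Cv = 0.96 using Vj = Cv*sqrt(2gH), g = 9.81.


Vj = 0.96 * sqrt(2*9.81*828) = 122.3590 m/s


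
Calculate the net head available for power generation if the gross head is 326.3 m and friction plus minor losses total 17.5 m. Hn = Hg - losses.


Hn = 326.3 - 17.5 = 308.8000 m


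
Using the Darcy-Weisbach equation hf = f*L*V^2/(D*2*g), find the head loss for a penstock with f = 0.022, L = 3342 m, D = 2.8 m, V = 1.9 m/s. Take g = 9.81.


hf = 0.022 * 3342 * 1.9^2 / (2.8 * 2 * 9.81) = 4.8315 m


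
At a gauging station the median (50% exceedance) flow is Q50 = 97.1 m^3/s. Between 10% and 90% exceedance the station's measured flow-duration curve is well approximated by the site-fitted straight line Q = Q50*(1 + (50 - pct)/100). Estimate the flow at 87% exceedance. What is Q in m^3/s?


Q = 97.1 * (1 + (50 - 87)/100) = 61.1730 m^3/s


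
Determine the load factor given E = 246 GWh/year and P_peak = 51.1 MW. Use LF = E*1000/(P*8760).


LF = 246 * 1000 / (51.1 * 8760) = 0.5496


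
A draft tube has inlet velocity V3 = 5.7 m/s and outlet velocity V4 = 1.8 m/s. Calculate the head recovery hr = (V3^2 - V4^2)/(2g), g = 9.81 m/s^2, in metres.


hr = (5.7^2 - 1.8^2) / (2*9.81) = 1.4908 m


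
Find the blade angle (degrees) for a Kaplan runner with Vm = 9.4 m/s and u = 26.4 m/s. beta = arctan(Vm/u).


beta = arctan(9.4 / 26.4) = 19.5988 degrees


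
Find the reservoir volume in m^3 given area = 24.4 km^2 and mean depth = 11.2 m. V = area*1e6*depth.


V = 24.4 * 1e6 * 11.2 = 2.7328e+08 m^3


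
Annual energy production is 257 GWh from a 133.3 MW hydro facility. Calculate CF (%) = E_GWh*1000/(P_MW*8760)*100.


CF = 257 * 1000 / (133.3 * 8760) * 100 = 22.0089 %


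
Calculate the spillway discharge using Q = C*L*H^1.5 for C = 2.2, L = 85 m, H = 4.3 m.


Q = 2.2 * 85 * 4.3^1.5 = 1667.4172 m^3/s


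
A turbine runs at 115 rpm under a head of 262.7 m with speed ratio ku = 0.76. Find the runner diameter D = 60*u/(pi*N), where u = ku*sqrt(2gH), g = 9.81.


u = 0.76 * sqrt(2*9.81*262.7) = 54.5624 m/s
D = 60 * 54.5624 / (pi * 115) = 9.0614 m


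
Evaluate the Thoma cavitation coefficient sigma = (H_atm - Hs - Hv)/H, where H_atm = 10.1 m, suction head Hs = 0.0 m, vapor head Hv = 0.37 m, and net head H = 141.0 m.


sigma = (10.1 - 0.0 - 0.37) / 141.0 = 0.0690


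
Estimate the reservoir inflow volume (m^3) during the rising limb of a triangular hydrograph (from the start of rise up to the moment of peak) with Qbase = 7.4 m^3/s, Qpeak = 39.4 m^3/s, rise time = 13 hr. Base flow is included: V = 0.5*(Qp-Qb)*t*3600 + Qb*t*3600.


V = 0.5*(39.4 - 7.4)*13*3600 + 7.4*13*3600 = 1.0951e+06 m^3


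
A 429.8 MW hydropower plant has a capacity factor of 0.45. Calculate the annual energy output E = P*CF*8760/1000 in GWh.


E = 429.8 * 0.45 * 8760 / 1000 = 1694.2716 GWh


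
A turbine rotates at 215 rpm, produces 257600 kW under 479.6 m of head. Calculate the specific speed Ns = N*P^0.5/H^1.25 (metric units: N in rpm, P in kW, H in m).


Ns = 215 * 257600^0.5 / 479.6^1.25 = 48.6197


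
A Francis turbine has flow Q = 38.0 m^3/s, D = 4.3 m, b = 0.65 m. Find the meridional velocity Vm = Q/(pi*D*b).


Vm = 38.0 / (pi * 4.3 * 0.65) = 4.3276 m/s


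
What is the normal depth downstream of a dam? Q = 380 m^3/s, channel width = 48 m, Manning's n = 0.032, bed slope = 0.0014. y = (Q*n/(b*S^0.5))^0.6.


y = (380 * 0.032 / (48 * 0.0014^0.5))^0.6 = 3.1505 m


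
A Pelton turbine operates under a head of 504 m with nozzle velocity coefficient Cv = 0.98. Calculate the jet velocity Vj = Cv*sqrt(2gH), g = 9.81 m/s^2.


Vj = 0.98 * sqrt(2*9.81*504) = 97.4520 m/s


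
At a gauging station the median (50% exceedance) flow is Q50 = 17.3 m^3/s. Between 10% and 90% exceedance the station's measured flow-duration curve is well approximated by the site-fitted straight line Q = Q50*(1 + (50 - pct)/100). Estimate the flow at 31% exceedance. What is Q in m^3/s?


Q = 17.3 * (1 + (50 - 31)/100) = 20.5870 m^3/s


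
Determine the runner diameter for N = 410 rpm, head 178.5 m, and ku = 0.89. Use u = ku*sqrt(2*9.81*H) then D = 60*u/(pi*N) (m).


u = 0.89 * sqrt(2*9.81*178.5) = 52.6694 m/s
D = 60 * 52.6694 / (pi * 410) = 2.4534 m


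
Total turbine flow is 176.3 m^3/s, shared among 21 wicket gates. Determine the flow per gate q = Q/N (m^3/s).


q = 176.3 / 21 = 8.3952 m^3/s


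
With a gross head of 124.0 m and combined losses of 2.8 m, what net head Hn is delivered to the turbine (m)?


Hn = 124.0 - 2.8 = 121.2000 m


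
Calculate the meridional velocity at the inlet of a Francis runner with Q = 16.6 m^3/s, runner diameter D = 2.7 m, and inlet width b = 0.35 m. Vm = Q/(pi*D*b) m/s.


Vm = 16.6 / (pi * 2.7 * 0.35) = 5.5915 m/s


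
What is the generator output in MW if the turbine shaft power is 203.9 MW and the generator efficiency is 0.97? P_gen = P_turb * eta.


P_gen = 203.9 * 0.97 = 197.7830 MW


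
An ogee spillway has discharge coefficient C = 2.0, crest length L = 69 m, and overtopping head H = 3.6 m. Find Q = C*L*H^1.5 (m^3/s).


Q = 2.0 * 69 * 3.6^1.5 = 942.6117 m^3/s


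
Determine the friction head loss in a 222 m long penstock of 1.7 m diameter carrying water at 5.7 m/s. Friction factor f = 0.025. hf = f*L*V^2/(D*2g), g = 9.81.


hf = 0.025 * 222 * 5.7^2 / (1.7 * 2 * 9.81) = 5.4062 m


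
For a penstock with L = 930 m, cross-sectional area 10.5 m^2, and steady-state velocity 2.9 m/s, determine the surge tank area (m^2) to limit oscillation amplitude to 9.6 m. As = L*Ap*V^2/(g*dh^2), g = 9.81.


As = 930 * 10.5 * 2.9^2 / (9.81 * 9.6^2) = 90.8357 m^2


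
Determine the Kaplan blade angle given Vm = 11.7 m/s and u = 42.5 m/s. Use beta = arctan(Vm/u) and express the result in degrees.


beta = arctan(11.7 / 42.5) = 15.3919 degrees


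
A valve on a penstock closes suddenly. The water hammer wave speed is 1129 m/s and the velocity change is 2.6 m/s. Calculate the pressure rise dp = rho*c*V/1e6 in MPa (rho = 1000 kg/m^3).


dp = 1000 * 1129 * 2.6 / 1e6 = 2.9354 MPa


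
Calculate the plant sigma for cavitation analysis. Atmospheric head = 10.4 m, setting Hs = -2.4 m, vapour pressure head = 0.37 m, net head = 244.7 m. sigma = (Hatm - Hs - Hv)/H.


sigma = (10.4 - (-2.4) - 0.37) / 244.7 = 0.0508


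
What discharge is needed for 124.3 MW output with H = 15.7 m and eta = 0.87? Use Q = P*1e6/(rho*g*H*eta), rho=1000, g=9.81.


Q = 124.3 * 1e6 / (1000 * 9.81 * 15.7 * 0.87) = 927.6480 m^3/s


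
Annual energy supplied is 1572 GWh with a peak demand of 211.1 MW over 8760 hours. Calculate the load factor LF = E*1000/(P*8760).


LF = 1572 * 1000 / (211.1 * 8760) = 0.8501


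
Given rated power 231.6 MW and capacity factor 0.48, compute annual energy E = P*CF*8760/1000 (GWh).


E = 231.6 * 0.48 * 8760 / 1000 = 973.8317 GWh


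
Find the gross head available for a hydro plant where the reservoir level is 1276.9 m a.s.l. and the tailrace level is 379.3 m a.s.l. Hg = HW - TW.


Hg = 1276.9 - 379.3 = 897.6000 m


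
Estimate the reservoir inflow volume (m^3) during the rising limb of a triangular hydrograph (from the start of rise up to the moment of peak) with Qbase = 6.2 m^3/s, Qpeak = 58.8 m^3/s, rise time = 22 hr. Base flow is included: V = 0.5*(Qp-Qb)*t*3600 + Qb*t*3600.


V = 0.5*(58.8 - 6.2)*22*3600 + 6.2*22*3600 = 2.5740e+06 m^3


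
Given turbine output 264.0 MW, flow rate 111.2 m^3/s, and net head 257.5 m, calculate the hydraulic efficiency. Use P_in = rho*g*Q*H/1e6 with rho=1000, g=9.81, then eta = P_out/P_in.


P_in = 1000 * 9.81 * 111.2 * 257.5 / 1e6 = 280.8995 MW
eta = 264.0 / 280.8995 = 0.9398


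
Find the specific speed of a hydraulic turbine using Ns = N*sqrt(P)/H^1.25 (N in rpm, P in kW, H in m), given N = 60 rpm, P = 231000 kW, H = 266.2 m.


Ns = 60 * 231000^0.5 / 266.2^1.25 = 26.8193


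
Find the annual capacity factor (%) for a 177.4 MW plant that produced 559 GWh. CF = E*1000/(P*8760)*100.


CF = 559 * 1000 / (177.4 * 8760) * 100 = 35.9711 %


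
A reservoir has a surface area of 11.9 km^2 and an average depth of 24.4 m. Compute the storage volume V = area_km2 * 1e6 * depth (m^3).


V = 11.9 * 1e6 * 24.4 = 2.9036e+08 m^3


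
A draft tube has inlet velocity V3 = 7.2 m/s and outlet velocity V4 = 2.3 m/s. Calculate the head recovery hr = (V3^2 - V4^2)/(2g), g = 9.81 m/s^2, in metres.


hr = (7.2^2 - 2.3^2) / (2*9.81) = 2.3726 m


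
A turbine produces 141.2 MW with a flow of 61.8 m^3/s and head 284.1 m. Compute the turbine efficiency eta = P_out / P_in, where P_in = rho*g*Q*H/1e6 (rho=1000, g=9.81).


P_in = 1000 * 9.81 * 61.8 * 284.1 / 1e6 = 172.2379 MW
eta = 141.2 / 172.2379 = 0.8198


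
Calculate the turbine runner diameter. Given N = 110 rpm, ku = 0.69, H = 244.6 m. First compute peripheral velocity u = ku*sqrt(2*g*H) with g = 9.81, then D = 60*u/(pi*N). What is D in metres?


u = 0.69 * sqrt(2*9.81*244.6) = 47.7999 m/s
D = 60 * 47.7999 / (pi * 110) = 8.2992 m


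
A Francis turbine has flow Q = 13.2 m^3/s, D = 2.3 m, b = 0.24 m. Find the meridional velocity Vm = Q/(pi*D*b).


Vm = 13.2 / (pi * 2.3 * 0.24) = 7.6118 m/s


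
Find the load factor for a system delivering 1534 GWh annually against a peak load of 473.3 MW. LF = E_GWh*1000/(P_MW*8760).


LF = 1534 * 1000 / (473.3 * 8760) = 0.3700


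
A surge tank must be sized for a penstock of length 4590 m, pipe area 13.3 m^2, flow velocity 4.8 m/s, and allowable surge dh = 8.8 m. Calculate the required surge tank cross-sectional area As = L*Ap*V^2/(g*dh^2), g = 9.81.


As = 4590 * 13.3 * 4.8^2 / (9.81 * 8.8^2) = 1851.4520 m^2


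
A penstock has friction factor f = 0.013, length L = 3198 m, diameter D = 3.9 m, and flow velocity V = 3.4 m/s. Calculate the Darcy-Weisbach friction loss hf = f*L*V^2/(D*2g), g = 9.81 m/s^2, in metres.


hf = 0.013 * 3198 * 3.4^2 / (3.9 * 2 * 9.81) = 6.2808 m


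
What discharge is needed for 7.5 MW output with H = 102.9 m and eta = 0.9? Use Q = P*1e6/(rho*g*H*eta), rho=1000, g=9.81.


Q = 7.5 * 1e6 / (1000 * 9.81 * 102.9 * 0.9) = 8.2553 m^3/s


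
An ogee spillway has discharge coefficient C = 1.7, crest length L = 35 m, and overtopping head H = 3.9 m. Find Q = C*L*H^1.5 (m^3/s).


Q = 1.7 * 35 * 3.9^1.5 = 458.2620 m^3/s


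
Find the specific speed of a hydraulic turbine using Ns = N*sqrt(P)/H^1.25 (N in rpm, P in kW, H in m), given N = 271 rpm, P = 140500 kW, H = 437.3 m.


Ns = 271 * 140500^0.5 / 437.3^1.25 = 50.7964


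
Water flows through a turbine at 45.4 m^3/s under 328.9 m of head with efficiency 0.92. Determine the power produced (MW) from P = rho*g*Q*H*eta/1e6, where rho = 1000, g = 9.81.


P = 1000 * 9.81 * 45.4 * 328.9 * 0.92 / 1e6 = 134.7648 MW


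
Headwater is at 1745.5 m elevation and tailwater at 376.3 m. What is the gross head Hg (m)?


Hg = 1745.5 - 376.3 = 1369.2000 m


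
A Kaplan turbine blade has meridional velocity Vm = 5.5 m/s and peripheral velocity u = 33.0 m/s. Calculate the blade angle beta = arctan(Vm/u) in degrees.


beta = arctan(5.5 / 33.0) = 9.4623 degrees


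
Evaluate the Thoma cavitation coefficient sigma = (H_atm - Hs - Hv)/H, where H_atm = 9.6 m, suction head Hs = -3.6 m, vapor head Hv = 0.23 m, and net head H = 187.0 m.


sigma = (9.6 - (-3.6) - 0.23) / 187.0 = 0.0694


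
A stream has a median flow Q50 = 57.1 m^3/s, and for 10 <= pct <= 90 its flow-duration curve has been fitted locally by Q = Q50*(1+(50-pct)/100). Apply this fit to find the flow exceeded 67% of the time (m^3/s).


Q = 57.1 * (1 + (50 - 67)/100) = 47.3930 m^3/s


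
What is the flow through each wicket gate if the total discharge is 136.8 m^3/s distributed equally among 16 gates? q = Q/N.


q = 136.8 / 16 = 8.5500 m^3/s


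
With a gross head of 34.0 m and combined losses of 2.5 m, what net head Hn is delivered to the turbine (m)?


Hn = 34.0 - 2.5 = 31.5000 m


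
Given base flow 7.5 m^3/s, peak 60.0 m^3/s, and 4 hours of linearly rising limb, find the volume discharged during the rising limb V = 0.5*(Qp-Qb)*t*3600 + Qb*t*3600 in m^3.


V = 0.5*(60.0 - 7.5)*4*3600 + 7.5*4*3600 = 486000.0000 m^3


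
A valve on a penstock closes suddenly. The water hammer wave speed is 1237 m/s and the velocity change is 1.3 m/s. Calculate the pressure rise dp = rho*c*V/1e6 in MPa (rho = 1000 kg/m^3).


dp = 1000 * 1237 * 1.3 / 1e6 = 1.6081 MPa


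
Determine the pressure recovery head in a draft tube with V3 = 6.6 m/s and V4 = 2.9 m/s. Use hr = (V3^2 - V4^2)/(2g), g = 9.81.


hr = (6.6^2 - 2.9^2) / (2*9.81) = 1.7915 m


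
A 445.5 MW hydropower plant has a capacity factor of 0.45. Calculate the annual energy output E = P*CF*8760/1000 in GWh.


E = 445.5 * 0.45 * 8760 / 1000 = 1756.1610 GWh


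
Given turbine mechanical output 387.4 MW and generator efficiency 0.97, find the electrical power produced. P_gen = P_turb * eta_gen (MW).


P_gen = 387.4 * 0.97 = 375.7780 MW


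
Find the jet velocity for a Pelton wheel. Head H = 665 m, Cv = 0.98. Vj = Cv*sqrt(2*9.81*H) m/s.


Vj = 0.98 * sqrt(2*9.81*665) = 111.9403 m/s


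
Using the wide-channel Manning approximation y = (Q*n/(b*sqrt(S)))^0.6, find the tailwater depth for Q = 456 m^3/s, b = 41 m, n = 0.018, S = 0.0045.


y = (456 * 0.018 / (41 * 0.0045^0.5))^0.6 = 1.9271 m


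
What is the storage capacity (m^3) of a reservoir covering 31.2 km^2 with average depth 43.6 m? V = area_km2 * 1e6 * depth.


V = 31.2 * 1e6 * 43.6 = 1.3603e+09 m^3


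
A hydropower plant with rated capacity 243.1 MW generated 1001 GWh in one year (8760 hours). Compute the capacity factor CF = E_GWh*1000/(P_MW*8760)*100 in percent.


CF = 1001 * 1000 / (243.1 * 8760) * 100 = 47.0051 %


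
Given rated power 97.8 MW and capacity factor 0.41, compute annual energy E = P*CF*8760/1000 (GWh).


E = 97.8 * 0.41 * 8760 / 1000 = 351.2585 GWh


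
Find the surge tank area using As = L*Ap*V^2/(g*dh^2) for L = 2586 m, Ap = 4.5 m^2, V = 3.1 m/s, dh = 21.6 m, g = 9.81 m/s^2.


As = 2586 * 4.5 * 3.1^2 / (9.81 * 21.6^2) = 24.4336 m^2


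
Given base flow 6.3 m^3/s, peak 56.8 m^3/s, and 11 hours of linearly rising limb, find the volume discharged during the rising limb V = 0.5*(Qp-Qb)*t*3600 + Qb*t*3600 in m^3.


V = 0.5*(56.8 - 6.3)*11*3600 + 6.3*11*3600 = 1.2494e+06 m^3


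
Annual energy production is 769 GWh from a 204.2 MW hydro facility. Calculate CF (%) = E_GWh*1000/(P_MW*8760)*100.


CF = 769 * 1000 / (204.2 * 8760) * 100 = 42.9899 %


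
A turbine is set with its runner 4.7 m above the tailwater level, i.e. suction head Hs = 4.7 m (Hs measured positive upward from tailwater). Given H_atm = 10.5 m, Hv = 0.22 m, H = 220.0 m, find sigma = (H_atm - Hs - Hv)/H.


sigma = (10.5 - 4.7 - 0.22) / 220.0 = 0.0254


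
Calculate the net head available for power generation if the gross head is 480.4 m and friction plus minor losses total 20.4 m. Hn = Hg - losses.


Hn = 480.4 - 20.4 = 460.0000 m


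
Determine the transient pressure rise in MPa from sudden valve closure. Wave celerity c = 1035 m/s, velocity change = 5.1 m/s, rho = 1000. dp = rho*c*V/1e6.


dp = 1000 * 1035 * 5.1 / 1e6 = 5.2785 MPa


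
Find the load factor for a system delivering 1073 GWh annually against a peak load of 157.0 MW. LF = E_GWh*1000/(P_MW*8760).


LF = 1073 * 1000 / (157.0 * 8760) = 0.7802


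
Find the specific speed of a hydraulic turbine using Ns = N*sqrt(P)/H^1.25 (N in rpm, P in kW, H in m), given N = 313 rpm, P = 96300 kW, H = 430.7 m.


Ns = 313 * 96300^0.5 / 430.7^1.25 = 49.5038


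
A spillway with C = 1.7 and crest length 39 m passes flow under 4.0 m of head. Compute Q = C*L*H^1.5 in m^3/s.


Q = 1.7 * 39 * 4.0^1.5 = 530.4000 m^3/s


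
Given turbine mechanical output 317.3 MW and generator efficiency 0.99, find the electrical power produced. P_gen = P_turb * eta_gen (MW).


P_gen = 317.3 * 0.99 = 314.1270 MW


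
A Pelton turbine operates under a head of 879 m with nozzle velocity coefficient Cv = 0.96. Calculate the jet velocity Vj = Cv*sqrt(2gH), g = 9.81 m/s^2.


Vj = 0.96 * sqrt(2*9.81*879) = 126.0710 m/s


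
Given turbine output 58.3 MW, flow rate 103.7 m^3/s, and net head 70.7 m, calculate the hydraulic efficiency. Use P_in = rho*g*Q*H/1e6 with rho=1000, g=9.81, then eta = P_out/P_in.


P_in = 1000 * 9.81 * 103.7 * 70.7 / 1e6 = 71.9229 MW
eta = 58.3 / 71.9229 = 0.8106


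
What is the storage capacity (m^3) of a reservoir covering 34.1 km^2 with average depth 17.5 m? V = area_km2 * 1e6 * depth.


V = 34.1 * 1e6 * 17.5 = 5.9675e+08 m^3


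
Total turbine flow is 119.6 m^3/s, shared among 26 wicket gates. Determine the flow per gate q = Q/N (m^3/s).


q = 119.6 / 26 = 4.6000 m^3/s


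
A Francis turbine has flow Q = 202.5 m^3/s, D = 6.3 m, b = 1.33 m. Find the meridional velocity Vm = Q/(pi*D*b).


Vm = 202.5 / (pi * 6.3 * 1.33) = 7.6928 m/s


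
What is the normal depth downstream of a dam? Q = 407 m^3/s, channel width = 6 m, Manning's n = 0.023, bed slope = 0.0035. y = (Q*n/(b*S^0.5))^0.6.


y = (407 * 0.023 / (6 * 0.0035^0.5))^0.6 = 7.1233 m


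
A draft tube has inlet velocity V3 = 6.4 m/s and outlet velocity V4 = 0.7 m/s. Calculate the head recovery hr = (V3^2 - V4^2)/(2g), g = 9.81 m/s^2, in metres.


hr = (6.4^2 - 0.7^2) / (2*9.81) = 2.0627 m


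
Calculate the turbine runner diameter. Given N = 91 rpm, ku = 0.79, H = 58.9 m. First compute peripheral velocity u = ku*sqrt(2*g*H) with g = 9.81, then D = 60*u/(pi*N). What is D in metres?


u = 0.79 * sqrt(2*9.81*58.9) = 26.8556 m/s
D = 60 * 26.8556 / (pi * 91) = 5.6363 m


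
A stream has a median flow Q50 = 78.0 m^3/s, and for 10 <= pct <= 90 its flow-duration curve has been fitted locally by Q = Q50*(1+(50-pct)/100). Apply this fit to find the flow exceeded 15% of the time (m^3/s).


Q = 78.0 * (1 + (50 - 15)/100) = 105.3000 m^3/s


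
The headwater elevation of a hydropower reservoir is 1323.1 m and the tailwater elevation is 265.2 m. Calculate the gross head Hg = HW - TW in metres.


Hg = 1323.1 - 265.2 = 1057.9000 m


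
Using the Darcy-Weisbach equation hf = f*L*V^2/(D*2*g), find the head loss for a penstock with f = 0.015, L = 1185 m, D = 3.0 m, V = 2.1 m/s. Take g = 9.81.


hf = 0.015 * 1185 * 2.1^2 / (3.0 * 2 * 9.81) = 1.3318 m


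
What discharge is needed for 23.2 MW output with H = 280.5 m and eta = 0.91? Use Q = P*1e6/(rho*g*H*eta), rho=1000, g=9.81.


Q = 23.2 * 1e6 / (1000 * 9.81 * 280.5 * 0.91) = 9.2650 m^3/s


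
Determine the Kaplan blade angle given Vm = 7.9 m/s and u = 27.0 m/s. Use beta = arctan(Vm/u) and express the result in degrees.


beta = arctan(7.9 / 27.0) = 16.3091 degrees


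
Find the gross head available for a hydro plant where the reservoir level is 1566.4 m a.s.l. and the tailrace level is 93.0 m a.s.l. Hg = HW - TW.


Hg = 1566.4 - 93.0 = 1473.4000 m


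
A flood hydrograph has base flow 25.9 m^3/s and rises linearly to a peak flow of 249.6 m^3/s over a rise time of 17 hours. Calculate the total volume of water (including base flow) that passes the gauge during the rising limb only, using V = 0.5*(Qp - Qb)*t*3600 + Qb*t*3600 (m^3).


V = 0.5*(249.6 - 25.9)*17*3600 + 25.9*17*3600 = 8.4303e+06 m^3


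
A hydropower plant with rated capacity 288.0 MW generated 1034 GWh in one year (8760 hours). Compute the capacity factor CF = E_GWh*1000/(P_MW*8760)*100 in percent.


CF = 1034 * 1000 / (288.0 * 8760) * 100 = 40.9849 %


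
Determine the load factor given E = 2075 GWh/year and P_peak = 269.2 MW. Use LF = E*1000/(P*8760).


LF = 2075 * 1000 / (269.2 * 8760) = 0.8799


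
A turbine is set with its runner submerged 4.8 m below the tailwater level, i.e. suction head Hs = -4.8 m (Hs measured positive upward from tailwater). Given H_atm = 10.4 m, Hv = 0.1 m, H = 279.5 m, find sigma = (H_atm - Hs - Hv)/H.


sigma = (10.4 - (-4.8) - 0.1) / 279.5 = 0.0540


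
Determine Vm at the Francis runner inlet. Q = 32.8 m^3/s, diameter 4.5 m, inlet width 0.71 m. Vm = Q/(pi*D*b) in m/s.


Vm = 32.8 / (pi * 4.5 * 0.71) = 3.2678 m/s


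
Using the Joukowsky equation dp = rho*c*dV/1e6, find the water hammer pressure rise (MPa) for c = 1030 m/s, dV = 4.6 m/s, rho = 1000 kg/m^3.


dp = 1000 * 1030 * 4.6 / 1e6 = 4.7380 MPa


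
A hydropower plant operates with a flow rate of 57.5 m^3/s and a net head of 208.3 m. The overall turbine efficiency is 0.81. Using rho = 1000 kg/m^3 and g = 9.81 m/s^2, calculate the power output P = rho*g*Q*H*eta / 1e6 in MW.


P = 1000 * 9.81 * 57.5 * 208.3 * 0.81 / 1e6 = 95.1724 MW


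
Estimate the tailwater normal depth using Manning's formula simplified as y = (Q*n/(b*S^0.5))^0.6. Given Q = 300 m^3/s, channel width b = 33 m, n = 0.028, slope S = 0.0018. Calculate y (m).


y = (300 * 0.028 / (33 * 0.0018^0.5))^0.6 = 2.9301 m


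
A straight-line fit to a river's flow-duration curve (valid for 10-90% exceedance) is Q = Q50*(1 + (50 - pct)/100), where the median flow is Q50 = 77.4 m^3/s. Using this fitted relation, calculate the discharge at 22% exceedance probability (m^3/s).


Q = 77.4 * (1 + (50 - 22)/100) = 99.0720 m^3/s


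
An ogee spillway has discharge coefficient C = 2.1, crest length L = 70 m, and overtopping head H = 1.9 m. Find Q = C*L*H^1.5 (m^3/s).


Q = 2.1 * 70 * 1.9^1.5 = 384.9885 m^3/s


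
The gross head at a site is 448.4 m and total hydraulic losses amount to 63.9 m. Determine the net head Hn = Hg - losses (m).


Hn = 448.4 - 63.9 = 384.5000 m


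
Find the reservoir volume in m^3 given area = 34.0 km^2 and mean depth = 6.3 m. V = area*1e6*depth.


V = 34.0 * 1e6 * 6.3 = 2.1420e+08 m^3


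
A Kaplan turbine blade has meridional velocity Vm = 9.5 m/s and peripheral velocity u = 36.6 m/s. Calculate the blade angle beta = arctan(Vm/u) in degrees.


beta = arctan(9.5 / 36.6) = 14.5508 degrees


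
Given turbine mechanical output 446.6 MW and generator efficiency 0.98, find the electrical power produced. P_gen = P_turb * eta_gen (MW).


P_gen = 446.6 * 0.98 = 437.6680 MW


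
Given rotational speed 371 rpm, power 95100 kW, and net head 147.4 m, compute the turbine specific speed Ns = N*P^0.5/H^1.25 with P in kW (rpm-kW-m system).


Ns = 371 * 95100^0.5 / 147.4^1.25 = 222.7626


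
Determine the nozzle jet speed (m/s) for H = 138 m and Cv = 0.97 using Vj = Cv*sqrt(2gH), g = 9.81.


Vj = 0.97 * sqrt(2*9.81*138) = 50.4732 m/s


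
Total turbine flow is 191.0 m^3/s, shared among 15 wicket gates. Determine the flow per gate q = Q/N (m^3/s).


q = 191.0 / 15 = 12.7333 m^3/s


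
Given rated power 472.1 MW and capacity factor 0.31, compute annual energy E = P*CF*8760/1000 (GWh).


E = 472.1 * 0.31 * 8760 / 1000 = 1282.0348 GWh


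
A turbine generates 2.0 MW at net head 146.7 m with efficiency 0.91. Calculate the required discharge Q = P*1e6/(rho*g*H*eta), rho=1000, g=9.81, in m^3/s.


Q = 2.0 * 1e6 / (1000 * 9.81 * 146.7 * 0.91) = 1.5272 m^3/s


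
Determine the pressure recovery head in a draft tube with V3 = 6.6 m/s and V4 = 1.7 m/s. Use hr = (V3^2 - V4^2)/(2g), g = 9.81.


hr = (6.6^2 - 1.7^2) / (2*9.81) = 2.0729 m


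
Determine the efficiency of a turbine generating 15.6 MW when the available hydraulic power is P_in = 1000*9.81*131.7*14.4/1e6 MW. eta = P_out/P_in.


P_in = 1000 * 9.81 * 131.7 * 14.4 / 1e6 = 18.6045 MW
eta = 15.6 / 18.6045 = 0.8385


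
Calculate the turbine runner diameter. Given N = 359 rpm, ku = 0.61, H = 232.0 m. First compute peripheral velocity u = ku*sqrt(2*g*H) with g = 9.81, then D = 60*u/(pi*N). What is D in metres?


u = 0.61 * sqrt(2*9.81*232.0) = 41.1551 m/s
D = 60 * 41.1551 / (pi * 359) = 2.1894 m


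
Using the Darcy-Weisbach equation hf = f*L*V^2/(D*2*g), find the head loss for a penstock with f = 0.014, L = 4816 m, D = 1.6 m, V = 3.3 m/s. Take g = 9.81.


hf = 0.014 * 4816 * 3.3^2 / (1.6 * 2 * 9.81) = 23.3896 m


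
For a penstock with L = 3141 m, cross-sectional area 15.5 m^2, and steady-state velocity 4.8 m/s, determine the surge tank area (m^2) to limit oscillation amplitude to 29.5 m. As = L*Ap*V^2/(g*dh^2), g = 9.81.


As = 3141 * 15.5 * 4.8^2 / (9.81 * 29.5^2) = 131.3920 m^2


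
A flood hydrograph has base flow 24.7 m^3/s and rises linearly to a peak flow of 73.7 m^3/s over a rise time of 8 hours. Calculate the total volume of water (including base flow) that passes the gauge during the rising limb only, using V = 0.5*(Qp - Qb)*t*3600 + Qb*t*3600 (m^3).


V = 0.5*(73.7 - 24.7)*8*3600 + 24.7*8*3600 = 1.4170e+06 m^3


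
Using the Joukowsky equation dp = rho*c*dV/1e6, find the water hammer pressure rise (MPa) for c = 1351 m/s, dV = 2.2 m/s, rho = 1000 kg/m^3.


dp = 1000 * 1351 * 2.2 / 1e6 = 2.9722 MPa


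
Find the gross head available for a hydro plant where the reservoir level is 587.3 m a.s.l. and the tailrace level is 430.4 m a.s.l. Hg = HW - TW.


Hg = 587.3 - 430.4 = 156.9000 m


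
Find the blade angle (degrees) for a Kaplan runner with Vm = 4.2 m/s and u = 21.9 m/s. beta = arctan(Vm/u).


beta = arctan(4.2 / 21.9) = 10.8564 degrees


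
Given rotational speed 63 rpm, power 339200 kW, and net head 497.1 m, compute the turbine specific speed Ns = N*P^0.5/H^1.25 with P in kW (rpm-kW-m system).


Ns = 63 * 339200^0.5 / 497.1^1.25 = 15.6320


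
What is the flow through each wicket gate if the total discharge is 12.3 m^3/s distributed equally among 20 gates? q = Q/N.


q = 12.3 / 20 = 0.6150 m^3/s


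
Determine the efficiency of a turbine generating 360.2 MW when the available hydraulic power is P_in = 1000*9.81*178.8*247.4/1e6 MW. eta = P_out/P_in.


P_in = 1000 * 9.81 * 178.8 * 247.4 / 1e6 = 433.9465 MW
eta = 360.2 / 433.9465 = 0.8301


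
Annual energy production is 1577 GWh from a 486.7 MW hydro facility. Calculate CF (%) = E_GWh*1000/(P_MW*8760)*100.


CF = 1577 * 1000 / (486.7 * 8760) * 100 = 36.9885 %


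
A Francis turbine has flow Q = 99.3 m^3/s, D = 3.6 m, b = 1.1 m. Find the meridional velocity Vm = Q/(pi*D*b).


Vm = 99.3 / (pi * 3.6 * 1.1) = 7.9819 m/s


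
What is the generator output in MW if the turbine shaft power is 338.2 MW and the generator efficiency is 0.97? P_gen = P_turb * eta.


P_gen = 338.2 * 0.97 = 328.0540 MW


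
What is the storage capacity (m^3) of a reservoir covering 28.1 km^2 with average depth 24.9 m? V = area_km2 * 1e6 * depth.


V = 28.1 * 1e6 * 24.9 = 6.9969e+08 m^3


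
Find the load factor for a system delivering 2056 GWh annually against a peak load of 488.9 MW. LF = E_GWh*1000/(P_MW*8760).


LF = 2056 * 1000 / (488.9 * 8760) = 0.4801


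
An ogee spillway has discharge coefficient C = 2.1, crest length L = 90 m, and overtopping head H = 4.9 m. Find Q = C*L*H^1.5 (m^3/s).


Q = 2.1 * 90 * 4.9^1.5 = 2050.0097 m^3/s


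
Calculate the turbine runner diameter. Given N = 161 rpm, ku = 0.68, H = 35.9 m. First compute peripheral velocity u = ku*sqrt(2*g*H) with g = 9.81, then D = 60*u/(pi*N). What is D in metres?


u = 0.68 * sqrt(2*9.81*35.9) = 18.0470 m/s
D = 60 * 18.0470 / (pi * 161) = 2.1408 m


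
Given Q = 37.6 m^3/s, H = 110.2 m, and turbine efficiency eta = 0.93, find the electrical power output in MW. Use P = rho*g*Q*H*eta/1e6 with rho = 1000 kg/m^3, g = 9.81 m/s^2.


P = 1000 * 9.81 * 37.6 * 110.2 * 0.93 / 1e6 = 37.8026 MW


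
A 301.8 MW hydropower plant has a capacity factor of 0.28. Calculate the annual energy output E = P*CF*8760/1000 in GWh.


E = 301.8 * 0.28 * 8760 / 1000 = 740.2550 GWh


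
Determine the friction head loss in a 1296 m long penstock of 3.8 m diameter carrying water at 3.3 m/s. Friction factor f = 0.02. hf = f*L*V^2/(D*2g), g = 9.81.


hf = 0.02 * 1296 * 3.3^2 / (3.8 * 2 * 9.81) = 3.7860 m


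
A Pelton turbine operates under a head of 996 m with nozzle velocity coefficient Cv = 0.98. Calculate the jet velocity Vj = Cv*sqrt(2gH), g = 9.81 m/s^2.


Vj = 0.98 * sqrt(2*9.81*996) = 136.9952 m/s


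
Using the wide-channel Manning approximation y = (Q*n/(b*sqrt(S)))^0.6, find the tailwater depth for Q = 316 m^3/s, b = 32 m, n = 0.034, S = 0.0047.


y = (316 * 0.034 / (32 * 0.0047^0.5))^0.6 = 2.5941 m


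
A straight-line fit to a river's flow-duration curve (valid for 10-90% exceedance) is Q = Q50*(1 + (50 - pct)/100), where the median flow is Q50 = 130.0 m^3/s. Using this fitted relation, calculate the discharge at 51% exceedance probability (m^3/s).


Q = 130.0 * (1 + (50 - 51)/100) = 128.7000 m^3/s


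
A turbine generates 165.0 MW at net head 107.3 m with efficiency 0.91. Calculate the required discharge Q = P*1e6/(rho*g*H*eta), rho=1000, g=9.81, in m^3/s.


Q = 165.0 * 1e6 / (1000 * 9.81 * 107.3 * 0.91) = 172.2558 m^3/s


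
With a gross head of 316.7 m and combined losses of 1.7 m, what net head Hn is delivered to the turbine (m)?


Hn = 316.7 - 1.7 = 315.0000 m


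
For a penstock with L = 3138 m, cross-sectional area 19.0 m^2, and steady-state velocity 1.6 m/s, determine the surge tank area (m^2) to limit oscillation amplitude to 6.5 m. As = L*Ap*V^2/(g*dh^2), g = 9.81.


As = 3138 * 19.0 * 1.6^2 / (9.81 * 6.5^2) = 368.2568 m^2


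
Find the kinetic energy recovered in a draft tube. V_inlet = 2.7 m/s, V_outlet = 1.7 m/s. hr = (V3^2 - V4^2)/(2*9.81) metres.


hr = (2.7^2 - 1.7^2) / (2*9.81) = 0.2243 m


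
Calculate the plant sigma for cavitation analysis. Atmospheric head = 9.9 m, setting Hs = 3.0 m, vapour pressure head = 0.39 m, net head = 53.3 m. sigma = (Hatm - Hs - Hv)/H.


sigma = (9.9 - 3.0 - 0.39) / 53.3 = 0.1221


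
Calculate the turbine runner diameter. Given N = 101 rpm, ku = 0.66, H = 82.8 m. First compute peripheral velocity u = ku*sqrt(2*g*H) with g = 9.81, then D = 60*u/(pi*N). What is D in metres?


u = 0.66 * sqrt(2*9.81*82.8) = 26.6017 m/s
D = 60 * 26.6017 / (pi * 101) = 5.0302 m


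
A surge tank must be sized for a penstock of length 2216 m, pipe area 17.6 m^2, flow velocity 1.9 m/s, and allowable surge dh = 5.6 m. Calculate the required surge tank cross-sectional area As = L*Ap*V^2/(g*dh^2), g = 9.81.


As = 2216 * 17.6 * 1.9^2 / (9.81 * 5.6^2) = 457.6617 m^2


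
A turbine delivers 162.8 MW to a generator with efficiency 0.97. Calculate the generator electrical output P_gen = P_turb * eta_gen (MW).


P_gen = 162.8 * 0.97 = 157.9160 MW


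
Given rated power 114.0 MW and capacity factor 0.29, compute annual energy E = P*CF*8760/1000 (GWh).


E = 114.0 * 0.29 * 8760 / 1000 = 289.6056 GWh


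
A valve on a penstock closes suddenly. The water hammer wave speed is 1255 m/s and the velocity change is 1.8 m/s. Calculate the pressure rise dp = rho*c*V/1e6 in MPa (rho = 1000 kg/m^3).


dp = 1000 * 1255 * 1.8 / 1e6 = 2.2590 MPa


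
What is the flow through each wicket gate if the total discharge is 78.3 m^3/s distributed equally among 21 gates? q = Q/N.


q = 78.3 / 21 = 3.7286 m^3/s


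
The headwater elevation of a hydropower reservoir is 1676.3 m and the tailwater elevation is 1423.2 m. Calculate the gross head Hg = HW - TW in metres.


Hg = 1676.3 - 1423.2 = 253.1000 m


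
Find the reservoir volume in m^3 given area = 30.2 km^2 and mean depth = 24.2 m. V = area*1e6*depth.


V = 30.2 * 1e6 * 24.2 = 7.3084e+08 m^3


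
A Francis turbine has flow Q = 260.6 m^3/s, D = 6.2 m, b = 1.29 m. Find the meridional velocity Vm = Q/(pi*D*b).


Vm = 260.6 / (pi * 6.2 * 1.29) = 10.3715 m/s


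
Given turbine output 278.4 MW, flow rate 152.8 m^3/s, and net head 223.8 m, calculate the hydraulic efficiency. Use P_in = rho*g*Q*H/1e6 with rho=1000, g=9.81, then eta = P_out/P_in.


P_in = 1000 * 9.81 * 152.8 * 223.8 / 1e6 = 335.4690 MW
eta = 278.4 / 335.4690 = 0.8299


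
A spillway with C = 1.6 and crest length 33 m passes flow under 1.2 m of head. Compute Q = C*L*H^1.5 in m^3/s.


Q = 1.6 * 33 * 1.2^1.5 = 69.4074 m^3/s


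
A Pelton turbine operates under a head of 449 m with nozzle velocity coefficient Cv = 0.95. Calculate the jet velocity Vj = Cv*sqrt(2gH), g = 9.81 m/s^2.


Vj = 0.95 * sqrt(2*9.81*449) = 89.1654 m/s


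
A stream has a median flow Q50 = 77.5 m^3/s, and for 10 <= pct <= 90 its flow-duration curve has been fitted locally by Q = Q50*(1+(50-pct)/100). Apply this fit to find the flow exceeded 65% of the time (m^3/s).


Q = 77.5 * (1 + (50 - 65)/100) = 65.8750 m^3/s


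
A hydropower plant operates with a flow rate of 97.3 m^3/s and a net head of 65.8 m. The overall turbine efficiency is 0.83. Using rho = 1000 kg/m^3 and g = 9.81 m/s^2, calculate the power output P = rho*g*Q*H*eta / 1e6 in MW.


P = 1000 * 9.81 * 97.3 * 65.8 * 0.83 / 1e6 = 52.1298 MW


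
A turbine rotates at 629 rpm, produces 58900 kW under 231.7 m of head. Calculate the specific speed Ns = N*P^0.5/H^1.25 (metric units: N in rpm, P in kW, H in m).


Ns = 629 * 58900^0.5 / 231.7^1.25 = 168.8693


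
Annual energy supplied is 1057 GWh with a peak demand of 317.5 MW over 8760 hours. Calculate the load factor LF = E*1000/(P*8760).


LF = 1057 * 1000 / (317.5 * 8760) = 0.3800


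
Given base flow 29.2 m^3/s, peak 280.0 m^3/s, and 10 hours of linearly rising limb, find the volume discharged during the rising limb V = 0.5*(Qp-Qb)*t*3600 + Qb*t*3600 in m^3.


V = 0.5*(280.0 - 29.2)*10*3600 + 29.2*10*3600 = 5.5656e+06 m^3


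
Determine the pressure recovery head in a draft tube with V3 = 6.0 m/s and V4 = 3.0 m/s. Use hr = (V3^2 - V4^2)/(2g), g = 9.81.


hr = (6.0^2 - 3.0^2) / (2*9.81) = 1.3761 m


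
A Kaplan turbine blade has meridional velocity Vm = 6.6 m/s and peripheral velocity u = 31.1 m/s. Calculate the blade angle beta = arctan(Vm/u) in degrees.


beta = arctan(6.6 / 31.1) = 11.9815 degrees


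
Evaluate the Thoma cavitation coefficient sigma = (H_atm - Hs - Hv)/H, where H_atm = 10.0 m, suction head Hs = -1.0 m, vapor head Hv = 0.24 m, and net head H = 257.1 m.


sigma = (10.0 - (-1.0) - 0.24) / 257.1 = 0.0419


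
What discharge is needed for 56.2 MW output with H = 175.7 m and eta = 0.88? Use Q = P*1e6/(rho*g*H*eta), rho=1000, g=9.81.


Q = 56.2 * 1e6 / (1000 * 9.81 * 175.7 * 0.88) = 37.0521 m^3/s


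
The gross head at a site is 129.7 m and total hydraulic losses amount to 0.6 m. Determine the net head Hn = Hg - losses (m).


Hn = 129.7 - 0.6 = 129.1000 m


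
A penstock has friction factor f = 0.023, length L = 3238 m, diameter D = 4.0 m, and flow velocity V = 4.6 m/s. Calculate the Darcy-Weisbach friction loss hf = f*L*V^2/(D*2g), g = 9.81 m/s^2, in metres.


hf = 0.023 * 3238 * 4.6^2 / (4.0 * 2 * 9.81) = 20.0799 m


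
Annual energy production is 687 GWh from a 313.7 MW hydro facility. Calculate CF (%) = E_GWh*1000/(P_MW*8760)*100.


CF = 687 * 1000 / (313.7 * 8760) * 100 = 24.9999 %


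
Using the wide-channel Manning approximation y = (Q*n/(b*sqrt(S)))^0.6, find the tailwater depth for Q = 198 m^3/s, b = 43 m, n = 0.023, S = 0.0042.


y = (198 * 0.023 / (43 * 0.0042^0.5))^0.6 = 1.3427 m


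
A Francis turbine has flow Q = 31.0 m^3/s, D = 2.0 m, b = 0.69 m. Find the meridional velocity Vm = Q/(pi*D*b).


Vm = 31.0 / (pi * 2.0 * 0.69) = 7.1504 m/s


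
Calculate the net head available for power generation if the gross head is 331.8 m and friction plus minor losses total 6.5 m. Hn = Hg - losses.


Hn = 331.8 - 6.5 = 325.3000 m


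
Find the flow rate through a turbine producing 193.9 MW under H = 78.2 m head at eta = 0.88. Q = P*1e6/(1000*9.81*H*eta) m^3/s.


Q = 193.9 * 1e6 / (1000 * 9.81 * 78.2 * 0.88) = 287.2231 m^3/s
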